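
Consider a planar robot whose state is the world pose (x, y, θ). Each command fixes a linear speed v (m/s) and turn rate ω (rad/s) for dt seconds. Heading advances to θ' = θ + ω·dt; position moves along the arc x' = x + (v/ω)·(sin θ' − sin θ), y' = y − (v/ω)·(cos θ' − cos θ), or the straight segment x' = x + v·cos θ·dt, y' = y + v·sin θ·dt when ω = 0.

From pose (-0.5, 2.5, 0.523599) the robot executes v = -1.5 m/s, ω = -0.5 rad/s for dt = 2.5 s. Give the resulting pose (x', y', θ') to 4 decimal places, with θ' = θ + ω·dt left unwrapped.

θ' = 0.5236 + -0.5·2.5 = -0.7264
R = v/ω = -1.5/-0.5 = 3.0000
x' = -0.5 + 3.0000·(sin -0.7264 − sin 0.5236) = -3.9926
y' = 2.5 − 3.0000·(cos -0.7264 − cos 0.5236) = 2.8554

(-3.9926, 2.8554, -0.7264)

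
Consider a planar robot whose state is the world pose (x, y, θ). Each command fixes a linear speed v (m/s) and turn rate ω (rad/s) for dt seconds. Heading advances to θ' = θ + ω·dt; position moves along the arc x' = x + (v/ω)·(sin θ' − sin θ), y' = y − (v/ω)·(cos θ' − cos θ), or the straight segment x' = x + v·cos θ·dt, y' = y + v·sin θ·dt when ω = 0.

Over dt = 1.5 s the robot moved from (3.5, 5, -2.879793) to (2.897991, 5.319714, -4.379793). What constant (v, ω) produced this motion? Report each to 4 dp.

v = 0.5000, ω = -1.0000

Δθ = -4.379793 − -2.879793 = -1.500000
ω = Δθ/dt = -1.500000/1.5 = -1.0000
R = Δx/(sin θ' − sin θ) = -0.5000
v = R·ω = -0.5000·-1.0000 = 0.5000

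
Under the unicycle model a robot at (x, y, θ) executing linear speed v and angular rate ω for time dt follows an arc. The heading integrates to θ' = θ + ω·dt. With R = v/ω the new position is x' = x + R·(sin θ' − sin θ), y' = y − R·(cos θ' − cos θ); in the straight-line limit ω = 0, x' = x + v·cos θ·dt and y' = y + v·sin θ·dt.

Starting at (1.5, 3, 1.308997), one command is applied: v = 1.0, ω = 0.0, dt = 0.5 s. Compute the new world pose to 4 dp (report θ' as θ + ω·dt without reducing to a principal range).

θ' = 1.3090 + 0.0·0.5 = 1.3090
ω = 0 → straight: x' = 1.5 + 1.0·cos(1.3090)·0.5 = 1.6294
y' = 3 + 1.0·sin(1.3090)·0.5 = 3.4830

(1.6294, 3.4830, 1.3090)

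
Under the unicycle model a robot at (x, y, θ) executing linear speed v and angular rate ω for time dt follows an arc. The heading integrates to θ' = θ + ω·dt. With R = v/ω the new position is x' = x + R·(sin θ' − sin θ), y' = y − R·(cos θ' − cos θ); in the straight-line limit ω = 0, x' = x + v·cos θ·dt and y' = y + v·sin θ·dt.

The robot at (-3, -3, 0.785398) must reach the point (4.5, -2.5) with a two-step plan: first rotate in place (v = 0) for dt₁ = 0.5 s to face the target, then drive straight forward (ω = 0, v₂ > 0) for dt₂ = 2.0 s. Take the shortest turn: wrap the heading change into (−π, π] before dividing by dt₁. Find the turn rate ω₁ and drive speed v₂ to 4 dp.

heading to target = atan2(-2.5−-3, 4.5−-3) = 0.0666
Δθ = wrap(0.0666 − 0.7854) = -0.7188; ω₁ = Δθ/dt₁ = -1.4377
distance = √((4.5−-3)² + (-2.5−-3)²) = 7.5166; v₂ = distance/dt₂ = 3.7583

ω₁ = -1.4377, v₂ = 3.7583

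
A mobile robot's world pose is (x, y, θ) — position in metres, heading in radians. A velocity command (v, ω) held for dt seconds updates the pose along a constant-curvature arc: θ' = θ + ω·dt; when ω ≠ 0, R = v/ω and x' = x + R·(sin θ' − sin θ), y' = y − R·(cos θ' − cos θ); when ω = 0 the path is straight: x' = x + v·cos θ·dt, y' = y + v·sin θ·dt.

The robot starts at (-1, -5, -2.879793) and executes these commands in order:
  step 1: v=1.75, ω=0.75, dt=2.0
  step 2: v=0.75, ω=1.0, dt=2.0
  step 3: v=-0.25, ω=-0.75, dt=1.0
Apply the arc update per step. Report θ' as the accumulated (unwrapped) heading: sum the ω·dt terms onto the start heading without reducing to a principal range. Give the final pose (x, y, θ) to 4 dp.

step 1: θ'=-1.3798 (R=2.3333) → pose (-2.6870, -7.6968, -1.3798)
step 2: θ'=0.6202 (R=0.7500) → pose (-1.5147, -8.1647, 0.6202)
step 3: θ'=-0.1298 (R=0.3333) → pose (-1.7516, -8.2240, -0.1298)

(-1.7516, -8.2240, -0.1298)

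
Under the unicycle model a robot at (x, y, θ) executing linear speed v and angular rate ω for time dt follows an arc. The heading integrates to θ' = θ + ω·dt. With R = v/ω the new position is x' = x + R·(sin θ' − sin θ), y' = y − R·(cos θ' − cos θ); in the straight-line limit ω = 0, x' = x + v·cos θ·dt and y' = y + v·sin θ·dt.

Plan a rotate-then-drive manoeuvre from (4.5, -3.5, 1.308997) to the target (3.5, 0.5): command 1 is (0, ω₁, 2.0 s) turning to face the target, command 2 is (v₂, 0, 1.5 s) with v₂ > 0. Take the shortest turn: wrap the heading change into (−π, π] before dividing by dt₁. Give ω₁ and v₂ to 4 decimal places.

heading to target = atan2(0.5−-3.5, 3.5−4.5) = 1.8158
Δθ = wrap(1.8158 − 1.3090) = 0.5068; ω₁ = Δθ/dt₁ = 0.2534
distance = √((3.5−4.5)² + (0.5−-3.5)²) = 4.1231; v₂ = distance/dt₂ = 2.7487

ω₁ = 0.2534, v₂ = 2.7487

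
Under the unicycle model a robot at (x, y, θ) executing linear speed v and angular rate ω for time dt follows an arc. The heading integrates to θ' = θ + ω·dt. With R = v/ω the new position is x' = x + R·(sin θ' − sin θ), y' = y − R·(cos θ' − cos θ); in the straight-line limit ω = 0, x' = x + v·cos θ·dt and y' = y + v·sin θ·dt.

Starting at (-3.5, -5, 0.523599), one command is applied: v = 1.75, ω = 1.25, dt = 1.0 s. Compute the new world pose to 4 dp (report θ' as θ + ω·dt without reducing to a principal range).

θ' = 0.5236 + 1.25·1.0 = 1.7736
R = v/ω = 1.75/1.25 = 1.4000
x' = -3.5 + 1.4000·(sin 1.7736 − sin 0.5236) = -2.8287
y' = -5 − 1.4000·(cos 1.7736 − cos 0.5236) = -3.5056

(-2.8287, -3.5056, 1.7736)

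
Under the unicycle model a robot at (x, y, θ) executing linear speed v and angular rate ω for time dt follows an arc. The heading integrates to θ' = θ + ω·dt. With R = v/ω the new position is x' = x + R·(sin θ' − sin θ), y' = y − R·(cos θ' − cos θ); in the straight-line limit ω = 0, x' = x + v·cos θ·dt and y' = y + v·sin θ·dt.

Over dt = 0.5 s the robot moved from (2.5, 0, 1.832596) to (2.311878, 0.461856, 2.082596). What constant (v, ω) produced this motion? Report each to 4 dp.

Δθ = 2.082596 − 1.832596 = 0.250000
ω = Δθ/dt = 0.250000/0.5 = 0.5000
R = −Δy/(cos θ' − cos θ) = 2.0000
v = R·ω = 2.0000·0.5000 = 1.0000

v = 1.0000, ω = 0.5000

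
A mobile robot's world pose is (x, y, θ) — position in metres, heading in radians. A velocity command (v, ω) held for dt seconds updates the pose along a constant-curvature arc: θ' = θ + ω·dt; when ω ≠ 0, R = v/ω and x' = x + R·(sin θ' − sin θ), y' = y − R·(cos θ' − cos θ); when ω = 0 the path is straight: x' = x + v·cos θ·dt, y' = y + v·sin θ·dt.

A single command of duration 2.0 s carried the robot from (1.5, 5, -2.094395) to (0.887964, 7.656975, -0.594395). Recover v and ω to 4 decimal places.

v = -1.5000, ω = 0.7500

Δθ = -0.594395 − -2.094395 = 1.500000
ω = Δθ/dt = 1.500000/2.0 = 0.7500
R = −Δy/(cos θ' − cos θ) = -2.0000
v = R·ω = -2.0000·0.7500 = -1.5000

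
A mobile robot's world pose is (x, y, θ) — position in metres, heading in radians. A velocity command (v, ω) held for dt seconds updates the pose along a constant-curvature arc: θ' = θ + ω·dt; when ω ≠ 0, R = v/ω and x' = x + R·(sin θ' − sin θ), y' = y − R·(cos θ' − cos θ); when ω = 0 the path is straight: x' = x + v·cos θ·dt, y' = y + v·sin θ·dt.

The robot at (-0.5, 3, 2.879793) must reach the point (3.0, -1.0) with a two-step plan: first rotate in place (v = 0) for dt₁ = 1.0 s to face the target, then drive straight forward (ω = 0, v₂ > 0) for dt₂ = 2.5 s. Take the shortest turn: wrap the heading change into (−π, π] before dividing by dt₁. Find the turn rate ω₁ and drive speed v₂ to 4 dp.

ω₁ = 2.5514, v₂ = 2.1260

heading to target = atan2(-1−3, 3−-0.5) = -0.8520
Δθ = wrap(-0.8520 − 2.8798) = 2.5514; ω₁ = Δθ/dt₁ = 2.5514
distance = √((3−-0.5)² + (-1−3)²) = 5.3151; v₂ = distance/dt₂ = 2.1260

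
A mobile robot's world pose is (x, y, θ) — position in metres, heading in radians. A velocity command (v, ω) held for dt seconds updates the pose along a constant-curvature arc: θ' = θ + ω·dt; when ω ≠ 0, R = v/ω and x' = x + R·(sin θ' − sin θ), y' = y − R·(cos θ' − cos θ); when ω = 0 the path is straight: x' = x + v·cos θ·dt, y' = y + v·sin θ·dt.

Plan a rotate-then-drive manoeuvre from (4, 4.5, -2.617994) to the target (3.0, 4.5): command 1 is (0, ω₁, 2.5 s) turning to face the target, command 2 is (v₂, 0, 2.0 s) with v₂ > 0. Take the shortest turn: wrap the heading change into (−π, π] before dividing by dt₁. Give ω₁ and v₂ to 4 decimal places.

heading to target = atan2(4.5−4.5, 3−4) = 3.1416
Δθ = wrap(3.1416 − -2.6180) = -0.5236; ω₁ = Δθ/dt₁ = -0.2094
distance = √((3−4)² + (4.5−4.5)²) = 1.0000; v₂ = distance/dt₂ = 0.5000

ω₁ = -0.2094, v₂ = 0.5000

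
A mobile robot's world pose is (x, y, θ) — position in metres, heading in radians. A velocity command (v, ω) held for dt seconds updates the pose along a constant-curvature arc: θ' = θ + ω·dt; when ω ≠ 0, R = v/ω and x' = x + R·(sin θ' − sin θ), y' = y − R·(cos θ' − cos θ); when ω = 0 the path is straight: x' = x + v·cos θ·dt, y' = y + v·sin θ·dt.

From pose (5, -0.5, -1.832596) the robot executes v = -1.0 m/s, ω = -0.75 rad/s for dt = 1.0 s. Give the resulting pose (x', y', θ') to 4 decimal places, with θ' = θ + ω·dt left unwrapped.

θ' = -1.8326 + -0.75·1.0 = -2.5826
R = v/ω = -1.0/-0.75 = 1.3333
x' = 5 + 1.3333·(sin -2.5826 − sin -1.8326) = 5.5808
y' = -0.5 − 1.3333·(cos -2.5826 − cos -1.8326) = 0.2853

(5.5808, 0.2853, -2.5826)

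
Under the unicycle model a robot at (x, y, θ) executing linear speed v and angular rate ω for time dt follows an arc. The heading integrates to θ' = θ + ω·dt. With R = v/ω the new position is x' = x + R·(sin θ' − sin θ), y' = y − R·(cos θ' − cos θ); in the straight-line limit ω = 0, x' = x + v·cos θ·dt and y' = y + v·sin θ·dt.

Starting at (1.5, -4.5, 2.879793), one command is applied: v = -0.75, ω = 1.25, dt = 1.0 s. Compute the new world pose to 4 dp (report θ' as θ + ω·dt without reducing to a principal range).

(2.1563, -4.2506, 4.1298)

θ' = 2.8798 + 1.25·1.0 = 4.1298
R = v/ω = -0.75/1.25 = -0.6000
x' = 1.5 + -0.6000·(sin 4.1298 − sin 2.8798) = 2.1563
y' = -4.5 − -0.6000·(cos 4.1298 − cos 2.8798) = -4.2506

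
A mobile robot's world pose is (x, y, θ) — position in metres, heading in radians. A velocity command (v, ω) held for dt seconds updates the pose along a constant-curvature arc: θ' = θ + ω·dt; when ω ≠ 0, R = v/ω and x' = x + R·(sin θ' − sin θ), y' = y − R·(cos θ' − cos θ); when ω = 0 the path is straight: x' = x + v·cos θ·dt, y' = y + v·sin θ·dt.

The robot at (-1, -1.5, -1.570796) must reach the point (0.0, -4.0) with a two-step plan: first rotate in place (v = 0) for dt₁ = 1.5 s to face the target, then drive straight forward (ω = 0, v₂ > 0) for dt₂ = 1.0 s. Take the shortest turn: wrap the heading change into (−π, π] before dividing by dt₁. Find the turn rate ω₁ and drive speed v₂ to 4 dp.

ω₁ = 0.2537, v₂ = 2.6926

heading to target = atan2(-4−-1.5, 0−-1) = -1.1903
Δθ = wrap(-1.1903 − -1.5708) = 0.3805; ω₁ = Δθ/dt₁ = 0.2537
distance = √((0−-1)² + (-4−-1.5)²) = 2.6926; v₂ = distance/dt₂ = 2.6926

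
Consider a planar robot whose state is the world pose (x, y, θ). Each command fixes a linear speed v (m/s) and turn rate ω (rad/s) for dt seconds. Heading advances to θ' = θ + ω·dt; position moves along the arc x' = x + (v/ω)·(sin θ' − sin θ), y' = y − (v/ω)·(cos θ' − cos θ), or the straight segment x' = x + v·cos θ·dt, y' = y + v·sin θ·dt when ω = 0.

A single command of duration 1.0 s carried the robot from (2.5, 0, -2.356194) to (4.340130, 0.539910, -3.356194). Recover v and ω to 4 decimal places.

v = -2.0000, ω = -1.0000

Δθ = -3.356194 − -2.356194 = -1.000000
ω = Δθ/dt = -1.000000/1.0 = -1.0000
R = Δx/(sin θ' − sin θ) = 2.0000
v = R·ω = 2.0000·-1.0000 = -2.0000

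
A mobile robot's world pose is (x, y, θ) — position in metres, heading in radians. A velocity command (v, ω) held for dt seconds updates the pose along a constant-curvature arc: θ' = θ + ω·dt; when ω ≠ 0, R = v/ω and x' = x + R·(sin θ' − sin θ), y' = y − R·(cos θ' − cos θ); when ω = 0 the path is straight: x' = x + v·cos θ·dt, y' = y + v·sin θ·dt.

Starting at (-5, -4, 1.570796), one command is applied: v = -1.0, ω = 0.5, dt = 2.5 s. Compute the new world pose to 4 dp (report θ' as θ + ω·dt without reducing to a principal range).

(-3.6306, -5.8980, 2.8208)

θ' = 1.5708 + 0.5·2.5 = 2.8208
R = v/ω = -1.0/0.5 = -2.0000
x' = -5 + -2.0000·(sin 2.8208 − sin 1.5708) = -3.6306
y' = -4 − -2.0000·(cos 2.8208 − cos 1.5708) = -5.8980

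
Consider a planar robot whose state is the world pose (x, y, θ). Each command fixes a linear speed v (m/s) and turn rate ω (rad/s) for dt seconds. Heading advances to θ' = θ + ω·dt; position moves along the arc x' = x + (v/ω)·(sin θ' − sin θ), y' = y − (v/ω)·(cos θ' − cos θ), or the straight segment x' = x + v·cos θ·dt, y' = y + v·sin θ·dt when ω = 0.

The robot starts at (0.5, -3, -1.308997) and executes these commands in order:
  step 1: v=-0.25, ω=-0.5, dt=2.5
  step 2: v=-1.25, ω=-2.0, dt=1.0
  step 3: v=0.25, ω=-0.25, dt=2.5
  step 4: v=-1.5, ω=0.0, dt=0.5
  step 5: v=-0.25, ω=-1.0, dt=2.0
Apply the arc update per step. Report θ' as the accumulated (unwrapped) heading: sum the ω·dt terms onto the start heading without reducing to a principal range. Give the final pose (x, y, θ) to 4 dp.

step 1: θ'=-2.5590 (R=0.5000) → pose (0.7079, -2.4531, -2.5590)
step 2: θ'=-4.5590 (R=0.6250) → pose (1.6694, -2.8795, -4.5590)
step 3: θ'=-5.1840 (R=-1.0000) → pose (1.7668, -2.2724, -5.1840)
step 4: θ'=-5.1840 (straight) → pose (1.4261, -2.9405, -5.1840)
step 5: θ'=-7.1840 (R=0.2500) → pose (1.0074, -2.9822, -7.1840)

(1.0074, -2.9822, -7.1840)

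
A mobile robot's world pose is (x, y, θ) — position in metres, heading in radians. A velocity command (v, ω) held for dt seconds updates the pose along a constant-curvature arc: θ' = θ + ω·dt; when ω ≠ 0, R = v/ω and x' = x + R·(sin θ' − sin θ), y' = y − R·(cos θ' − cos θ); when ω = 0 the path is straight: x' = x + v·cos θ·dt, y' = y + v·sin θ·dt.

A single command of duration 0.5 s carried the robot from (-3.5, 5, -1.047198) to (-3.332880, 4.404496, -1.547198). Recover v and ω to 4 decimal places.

Δθ = -1.547198 − -1.047198 = -0.500000
ω = Δθ/dt = -0.500000/0.5 = -1.0000
R = −Δy/(cos θ' − cos θ) = -1.2500
v = R·ω = -1.2500·-1.0000 = 1.2500

v = 1.2500, ω = -1.0000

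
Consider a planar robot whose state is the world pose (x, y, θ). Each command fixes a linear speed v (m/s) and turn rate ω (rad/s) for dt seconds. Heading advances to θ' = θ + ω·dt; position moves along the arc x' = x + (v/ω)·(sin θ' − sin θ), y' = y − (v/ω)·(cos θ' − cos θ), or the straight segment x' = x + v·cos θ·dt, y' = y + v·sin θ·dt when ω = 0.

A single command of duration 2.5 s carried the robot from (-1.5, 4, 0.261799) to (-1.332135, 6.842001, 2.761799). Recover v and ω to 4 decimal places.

Δθ = 2.761799 − 0.261799 = 2.500000
ω = Δθ/dt = 2.500000/2.5 = 1.0000
R = −Δy/(cos θ' − cos θ) = 1.5000
v = R·ω = 1.5000·1.0000 = 1.5000

v = 1.5000, ω = 1.0000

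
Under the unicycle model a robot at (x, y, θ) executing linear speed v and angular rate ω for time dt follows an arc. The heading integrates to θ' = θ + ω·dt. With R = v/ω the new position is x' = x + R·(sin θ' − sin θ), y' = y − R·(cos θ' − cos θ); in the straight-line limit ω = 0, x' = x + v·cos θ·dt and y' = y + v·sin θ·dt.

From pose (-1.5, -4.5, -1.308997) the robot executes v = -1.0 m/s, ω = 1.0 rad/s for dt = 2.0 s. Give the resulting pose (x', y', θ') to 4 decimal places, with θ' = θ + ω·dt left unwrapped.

θ' = -1.3090 + 1.0·2.0 = 0.6910
R = v/ω = -1.0/1.0 = -1.0000
x' = -1.5 + -1.0000·(sin 0.6910 − sin -1.3090) = -3.1032
y' = -4.5 − -1.0000·(cos 0.6910 − cos -1.3090) = -3.9882

(-3.1032, -3.9882, 0.6910)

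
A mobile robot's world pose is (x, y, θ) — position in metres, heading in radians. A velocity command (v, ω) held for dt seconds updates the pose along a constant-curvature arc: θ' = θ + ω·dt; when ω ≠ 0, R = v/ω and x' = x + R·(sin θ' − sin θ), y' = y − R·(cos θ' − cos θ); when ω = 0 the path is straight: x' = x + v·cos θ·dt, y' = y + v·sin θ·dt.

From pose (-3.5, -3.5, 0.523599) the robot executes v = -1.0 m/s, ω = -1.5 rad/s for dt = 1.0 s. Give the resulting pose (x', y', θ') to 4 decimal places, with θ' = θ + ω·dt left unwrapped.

(-4.3857, -3.2960, -0.9764)

θ' = 0.5236 + -1.5·1.0 = -0.9764
R = v/ω = -1.0/-1.5 = 0.6667
x' = -3.5 + 0.6667·(sin -0.9764 − sin 0.5236) = -4.3857
y' = -3.5 − 0.6667·(cos -0.9764 − cos 0.5236) = -3.2960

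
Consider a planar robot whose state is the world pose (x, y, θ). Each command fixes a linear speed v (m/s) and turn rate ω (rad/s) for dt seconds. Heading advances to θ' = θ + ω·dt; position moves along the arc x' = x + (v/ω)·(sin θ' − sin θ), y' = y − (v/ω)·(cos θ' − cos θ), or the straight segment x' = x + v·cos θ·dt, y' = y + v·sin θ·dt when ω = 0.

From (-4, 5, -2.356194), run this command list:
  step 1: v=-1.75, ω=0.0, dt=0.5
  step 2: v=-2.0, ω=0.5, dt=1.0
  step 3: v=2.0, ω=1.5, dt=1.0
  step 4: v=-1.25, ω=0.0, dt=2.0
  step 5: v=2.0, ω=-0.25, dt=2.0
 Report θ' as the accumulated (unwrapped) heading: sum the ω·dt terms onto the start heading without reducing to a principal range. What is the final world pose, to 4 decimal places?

step 1: θ'=-2.3562 (straight) → pose (-3.3813, 5.6187, -2.3562)
step 2: θ'=-1.8562 (R=-4.0000) → pose (-2.3715, 7.3210, -1.8562)
step 3: θ'=-0.3562 (R=1.3333) → pose (-1.5571, 5.6960, -0.3562)
step 4: θ'=-0.3562 (straight) → pose (-3.9001, 6.5677, -0.3562)
step 5: θ'=-0.8562 (R=-8.0000) → pose (-0.6470, 4.3124, -0.8562)

(-0.6470, 4.3124, -0.8562)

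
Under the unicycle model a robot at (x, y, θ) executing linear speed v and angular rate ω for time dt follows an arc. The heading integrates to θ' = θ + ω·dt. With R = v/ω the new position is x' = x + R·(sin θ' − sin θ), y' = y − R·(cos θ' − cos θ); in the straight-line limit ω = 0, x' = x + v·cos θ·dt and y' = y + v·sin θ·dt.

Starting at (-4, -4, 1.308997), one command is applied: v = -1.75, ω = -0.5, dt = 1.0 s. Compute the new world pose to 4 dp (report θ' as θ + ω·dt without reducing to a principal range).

(-4.8482, -5.5099, 0.8090)

θ' = 1.3090 + -0.5·1.0 = 0.8090
R = v/ω = -1.75/-0.5 = 3.5000
x' = -4 + 3.5000·(sin 0.8090 − sin 1.3090) = -4.8482
y' = -4 − 3.5000·(cos 0.8090 − cos 1.3090) = -5.5099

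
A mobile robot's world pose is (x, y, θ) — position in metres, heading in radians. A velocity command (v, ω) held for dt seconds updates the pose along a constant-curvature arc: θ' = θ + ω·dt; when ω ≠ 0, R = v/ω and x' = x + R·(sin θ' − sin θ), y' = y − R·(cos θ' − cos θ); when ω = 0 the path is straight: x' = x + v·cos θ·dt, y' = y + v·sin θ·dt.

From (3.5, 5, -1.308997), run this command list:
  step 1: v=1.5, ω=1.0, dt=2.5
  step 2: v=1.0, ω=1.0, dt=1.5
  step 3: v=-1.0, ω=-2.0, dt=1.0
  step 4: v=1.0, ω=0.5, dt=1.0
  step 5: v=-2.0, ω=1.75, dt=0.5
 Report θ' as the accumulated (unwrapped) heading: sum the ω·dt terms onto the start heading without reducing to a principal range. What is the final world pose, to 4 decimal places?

(6.5884, 5.1006, 2.0660)

step 1: θ'=1.1910 (R=1.5000) → pose (6.3420, 4.8321, 1.1910)
step 2: θ'=2.6910 (R=1.0000) → pose (5.8488, 6.1031, 2.6910)
step 3: θ'=0.6910 (R=0.5000) → pose (5.9497, 5.2677, 0.6910)
step 4: θ'=1.1910 (R=2.0000) → pose (6.5325, 6.0674, 1.1910)
step 5: θ'=2.0660 (R=-1.1429) → pose (6.5884, 5.1006, 2.0660)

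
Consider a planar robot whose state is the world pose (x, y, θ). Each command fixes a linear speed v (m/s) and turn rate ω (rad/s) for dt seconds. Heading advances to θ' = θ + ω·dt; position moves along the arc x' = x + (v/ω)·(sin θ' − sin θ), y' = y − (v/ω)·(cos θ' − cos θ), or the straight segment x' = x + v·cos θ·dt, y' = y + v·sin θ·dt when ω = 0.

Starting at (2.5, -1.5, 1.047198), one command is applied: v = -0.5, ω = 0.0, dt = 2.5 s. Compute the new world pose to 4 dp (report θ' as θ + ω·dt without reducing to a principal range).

(1.8750, -2.5825, 1.0472)

θ' = 1.0472 + 0.0·2.5 = 1.0472
ω = 0 → straight: x' = 2.5 + -0.5·cos(1.0472)·2.5 = 1.8750
y' = -1.5 + -0.5·sin(1.0472)·2.5 = -2.5825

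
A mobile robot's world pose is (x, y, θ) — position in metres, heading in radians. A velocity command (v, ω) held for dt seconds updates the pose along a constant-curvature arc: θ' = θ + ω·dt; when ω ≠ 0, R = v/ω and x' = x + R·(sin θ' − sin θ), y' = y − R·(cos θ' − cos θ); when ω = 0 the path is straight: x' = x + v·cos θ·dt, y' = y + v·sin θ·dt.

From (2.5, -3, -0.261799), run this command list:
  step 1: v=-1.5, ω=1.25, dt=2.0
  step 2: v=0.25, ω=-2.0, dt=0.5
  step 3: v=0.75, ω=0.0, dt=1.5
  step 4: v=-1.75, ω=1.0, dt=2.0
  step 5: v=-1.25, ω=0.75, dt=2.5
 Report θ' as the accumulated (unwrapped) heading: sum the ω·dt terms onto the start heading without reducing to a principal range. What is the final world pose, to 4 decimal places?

step 1: θ'=2.2382 (R=-1.2000) → pose (1.2469, -4.9019, 2.2382)
step 2: θ'=1.2382 (R=-0.1250) → pose (1.2269, -4.7837, 1.2382)
step 3: θ'=1.2382 (straight) → pose (1.5942, -3.7203, 1.2382)
step 4: θ'=3.2382 (R=-1.7500) → pose (3.4171, -6.0335, 3.2382)
step 5: θ'=5.1132 (R=-1.6667) → pose (4.7909, -3.7244, 5.1132)

(4.7909, -3.7244, 5.1132)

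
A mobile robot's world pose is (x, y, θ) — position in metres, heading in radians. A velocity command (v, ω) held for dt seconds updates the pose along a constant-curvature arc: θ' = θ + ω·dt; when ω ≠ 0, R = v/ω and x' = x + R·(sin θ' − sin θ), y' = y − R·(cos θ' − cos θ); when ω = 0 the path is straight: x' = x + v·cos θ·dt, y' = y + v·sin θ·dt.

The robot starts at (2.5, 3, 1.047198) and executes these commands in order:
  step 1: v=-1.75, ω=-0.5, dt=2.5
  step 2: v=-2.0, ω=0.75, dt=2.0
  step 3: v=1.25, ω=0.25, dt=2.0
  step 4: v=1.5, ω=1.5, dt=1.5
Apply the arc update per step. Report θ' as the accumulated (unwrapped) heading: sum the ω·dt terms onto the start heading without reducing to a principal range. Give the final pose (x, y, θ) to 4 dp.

(-6.0435, 2.2963, 4.0472)

step 1: θ'=-0.2028 (R=3.5000) → pose (-1.2360, 1.3217, -0.2028)
step 2: θ'=1.2972 (R=-2.6667) → pose (-4.3406, -0.5698, 1.2972)
step 3: θ'=1.7972 (R=5.0000) → pose (-4.2822, 1.9036, 1.7972)
step 4: θ'=4.0472 (R=1.0000) → pose (-6.0435, 2.2963, 4.0472)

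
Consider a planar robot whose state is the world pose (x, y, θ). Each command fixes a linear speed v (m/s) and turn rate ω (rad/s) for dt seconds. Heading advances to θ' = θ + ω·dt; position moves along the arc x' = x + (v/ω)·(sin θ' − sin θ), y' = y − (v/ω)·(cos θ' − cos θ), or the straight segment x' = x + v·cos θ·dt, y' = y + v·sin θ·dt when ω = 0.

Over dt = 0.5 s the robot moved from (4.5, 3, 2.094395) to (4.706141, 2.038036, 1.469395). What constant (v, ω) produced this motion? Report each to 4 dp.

v = -2.0000, ω = -1.2500

Δθ = 1.469395 − 2.094395 = -0.625000
ω = Δθ/dt = -0.625000/0.5 = -1.2500
R = −Δy/(cos θ' − cos θ) = 1.6000
v = R·ω = 1.6000·-1.2500 = -2.0000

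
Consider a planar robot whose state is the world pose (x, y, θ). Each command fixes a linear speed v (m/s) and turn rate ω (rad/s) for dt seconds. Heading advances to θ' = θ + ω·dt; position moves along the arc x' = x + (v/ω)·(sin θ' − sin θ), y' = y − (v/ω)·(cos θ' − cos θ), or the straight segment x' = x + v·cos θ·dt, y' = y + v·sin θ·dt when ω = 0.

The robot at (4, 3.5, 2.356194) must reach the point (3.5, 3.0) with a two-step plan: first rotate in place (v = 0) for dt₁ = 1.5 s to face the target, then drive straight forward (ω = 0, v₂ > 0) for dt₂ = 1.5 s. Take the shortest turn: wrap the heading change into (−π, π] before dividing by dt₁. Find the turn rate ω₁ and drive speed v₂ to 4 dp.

ω₁ = 1.0472, v₂ = 0.4714

heading to target = atan2(3−3.5, 3.5−4) = -2.3562
Δθ = wrap(-2.3562 − 2.3562) = 1.5708; ω₁ = Δθ/dt₁ = 1.0472
distance = √((3.5−4)² + (3−3.5)²) = 0.7071; v₂ = distance/dt₂ = 0.4714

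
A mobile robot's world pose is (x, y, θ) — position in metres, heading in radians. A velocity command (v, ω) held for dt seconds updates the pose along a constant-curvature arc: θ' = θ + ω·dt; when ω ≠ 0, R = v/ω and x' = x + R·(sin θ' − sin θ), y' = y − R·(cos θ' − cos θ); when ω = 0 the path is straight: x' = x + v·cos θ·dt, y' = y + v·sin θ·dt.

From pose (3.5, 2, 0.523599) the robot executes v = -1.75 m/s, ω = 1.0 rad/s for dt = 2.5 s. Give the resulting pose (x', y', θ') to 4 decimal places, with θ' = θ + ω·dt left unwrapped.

(4.1690, -1.2534, 3.0236)

θ' = 0.5236 + 1.0·2.5 = 3.0236
R = v/ω = -1.75/1.0 = -1.7500
x' = 3.5 + -1.7500·(sin 3.0236 − sin 0.5236) = 4.1690
y' = 2 − -1.7500·(cos 3.0236 − cos 0.5236) = -1.2534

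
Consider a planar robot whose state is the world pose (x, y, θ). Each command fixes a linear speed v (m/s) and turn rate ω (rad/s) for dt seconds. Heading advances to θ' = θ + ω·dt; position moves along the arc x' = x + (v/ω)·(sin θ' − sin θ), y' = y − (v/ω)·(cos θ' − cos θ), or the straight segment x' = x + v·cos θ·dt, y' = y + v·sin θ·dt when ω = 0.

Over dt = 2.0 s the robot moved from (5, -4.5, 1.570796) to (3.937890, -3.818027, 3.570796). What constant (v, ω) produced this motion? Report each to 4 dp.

v = 0.7500, ω = 1.0000

Δθ = 3.570796 − 1.570796 = 2.000000
ω = Δθ/dt = 2.000000/2.0 = 1.0000
R = Δx/(sin θ' − sin θ) = 0.7500
v = R·ω = 0.7500·1.0000 = 0.7500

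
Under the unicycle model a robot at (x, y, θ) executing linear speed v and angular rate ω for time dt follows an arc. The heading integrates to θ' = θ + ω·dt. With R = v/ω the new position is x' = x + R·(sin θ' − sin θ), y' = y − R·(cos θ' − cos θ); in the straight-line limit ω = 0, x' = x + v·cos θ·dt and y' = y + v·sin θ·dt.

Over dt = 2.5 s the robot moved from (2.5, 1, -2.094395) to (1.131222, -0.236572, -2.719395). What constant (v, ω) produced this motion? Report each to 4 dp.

Δθ = -2.719395 − -2.094395 = -0.625000
ω = Δθ/dt = -0.625000/2.5 = -0.2500
R = Δx/(sin θ' − sin θ) = -3.0000
v = R·ω = -3.0000·-0.2500 = 0.7500

v = 0.7500, ω = -0.2500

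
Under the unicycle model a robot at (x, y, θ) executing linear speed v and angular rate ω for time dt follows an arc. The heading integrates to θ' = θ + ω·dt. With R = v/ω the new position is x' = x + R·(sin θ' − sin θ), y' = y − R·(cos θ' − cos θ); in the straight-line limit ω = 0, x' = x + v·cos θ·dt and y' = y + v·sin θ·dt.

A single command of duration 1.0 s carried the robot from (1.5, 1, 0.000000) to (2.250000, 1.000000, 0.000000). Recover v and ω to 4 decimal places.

v = 0.7500, ω = 0.0000

Δθ = 0.000000 − 0.000000 = 0.000000
ω = Δθ/dt = 0.000000/1.0 = 0.0000
ω = 0 → v = (Δx·cos θ + Δy·sin θ)/dt = 0.7500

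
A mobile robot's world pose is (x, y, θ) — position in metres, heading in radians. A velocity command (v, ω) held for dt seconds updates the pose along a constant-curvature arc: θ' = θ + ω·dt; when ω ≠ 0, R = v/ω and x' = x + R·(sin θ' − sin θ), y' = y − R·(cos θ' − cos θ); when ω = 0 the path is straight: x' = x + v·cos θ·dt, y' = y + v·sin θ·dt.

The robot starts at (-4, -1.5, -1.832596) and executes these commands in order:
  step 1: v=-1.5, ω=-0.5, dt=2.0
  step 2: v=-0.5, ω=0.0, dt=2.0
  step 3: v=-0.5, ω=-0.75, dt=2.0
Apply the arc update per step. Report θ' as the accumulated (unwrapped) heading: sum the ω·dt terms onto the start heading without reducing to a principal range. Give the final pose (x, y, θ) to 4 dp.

step 1: θ'=-2.8326 (R=3.0000) → pose (-2.0145, 0.5815, -2.8326)
step 2: θ'=-2.8326 (straight) → pose (-1.0619, 0.8856, -2.8326)
step 3: θ'=-4.3326 (R=0.6667) → pose (-0.2400, 0.4976, -4.3326)

(-0.2400, 0.4976, -4.3326)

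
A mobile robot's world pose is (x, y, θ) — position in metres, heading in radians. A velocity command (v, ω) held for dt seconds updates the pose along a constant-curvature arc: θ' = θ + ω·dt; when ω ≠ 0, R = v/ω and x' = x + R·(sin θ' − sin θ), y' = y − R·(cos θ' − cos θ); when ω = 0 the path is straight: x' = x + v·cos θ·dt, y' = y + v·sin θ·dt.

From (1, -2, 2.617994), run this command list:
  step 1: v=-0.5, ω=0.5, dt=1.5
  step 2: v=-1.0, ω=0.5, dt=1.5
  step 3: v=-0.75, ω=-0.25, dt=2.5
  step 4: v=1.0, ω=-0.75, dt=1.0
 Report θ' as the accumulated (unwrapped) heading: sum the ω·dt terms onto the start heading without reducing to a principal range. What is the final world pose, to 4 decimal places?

(3.4089, -0.1198, 2.7430)

step 1: θ'=3.3680 (R=-1.0000) → pose (1.7245, -2.1085, 3.3680)
step 2: θ'=4.1180 (R=-2.0000) → pose (2.9325, -1.2795, 4.1180)
step 3: θ'=3.4930 (R=3.0000) → pose (4.3853, -0.1429, 3.4930)
step 4: θ'=2.7430 (R=-1.3333) → pose (3.4089, -0.1198, 2.7430)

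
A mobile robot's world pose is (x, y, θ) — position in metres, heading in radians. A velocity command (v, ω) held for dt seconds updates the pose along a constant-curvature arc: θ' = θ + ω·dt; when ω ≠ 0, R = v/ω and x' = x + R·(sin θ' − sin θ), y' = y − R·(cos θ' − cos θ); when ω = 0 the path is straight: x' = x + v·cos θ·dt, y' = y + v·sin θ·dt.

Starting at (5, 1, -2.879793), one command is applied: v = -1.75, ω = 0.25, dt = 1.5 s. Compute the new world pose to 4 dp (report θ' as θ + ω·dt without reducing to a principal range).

θ' = -2.8798 + 0.25·1.5 = -2.5048
R = v/ω = -1.75/0.25 = -7.0000
x' = 5 + -7.0000·(sin -2.5048 − sin -2.8798) = 7.3506
y' = 1 − -7.0000·(cos -2.5048 − cos -2.8798) = 2.1335

(7.3506, 2.1335, -2.5048)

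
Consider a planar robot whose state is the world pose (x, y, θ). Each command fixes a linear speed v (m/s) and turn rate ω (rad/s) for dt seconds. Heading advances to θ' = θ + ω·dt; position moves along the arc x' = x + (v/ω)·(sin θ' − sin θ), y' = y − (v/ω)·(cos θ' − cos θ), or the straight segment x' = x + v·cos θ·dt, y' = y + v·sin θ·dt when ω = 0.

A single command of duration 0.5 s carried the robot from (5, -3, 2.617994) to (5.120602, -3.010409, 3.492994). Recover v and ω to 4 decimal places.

v = -0.2500, ω = 1.7500

Δθ = 3.492994 − 2.617994 = 0.875000
ω = Δθ/dt = 0.875000/0.5 = 1.7500
R = Δx/(sin θ' − sin θ) = -0.1429
v = R·ω = -0.1429·1.7500 = -0.2500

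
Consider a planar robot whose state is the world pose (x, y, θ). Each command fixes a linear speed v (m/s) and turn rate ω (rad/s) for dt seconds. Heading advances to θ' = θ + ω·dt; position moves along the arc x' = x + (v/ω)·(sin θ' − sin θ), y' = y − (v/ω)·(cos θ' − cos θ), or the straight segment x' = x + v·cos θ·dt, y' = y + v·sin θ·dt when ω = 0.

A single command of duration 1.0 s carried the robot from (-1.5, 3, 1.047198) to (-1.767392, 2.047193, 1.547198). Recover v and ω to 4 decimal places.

Δθ = 1.547198 − 1.047198 = 0.500000
ω = Δθ/dt = 0.500000/1.0 = 0.5000
R = −Δy/(cos θ' − cos θ) = -2.0000
v = R·ω = -2.0000·0.5000 = -1.0000

v = -1.0000, ω = 0.5000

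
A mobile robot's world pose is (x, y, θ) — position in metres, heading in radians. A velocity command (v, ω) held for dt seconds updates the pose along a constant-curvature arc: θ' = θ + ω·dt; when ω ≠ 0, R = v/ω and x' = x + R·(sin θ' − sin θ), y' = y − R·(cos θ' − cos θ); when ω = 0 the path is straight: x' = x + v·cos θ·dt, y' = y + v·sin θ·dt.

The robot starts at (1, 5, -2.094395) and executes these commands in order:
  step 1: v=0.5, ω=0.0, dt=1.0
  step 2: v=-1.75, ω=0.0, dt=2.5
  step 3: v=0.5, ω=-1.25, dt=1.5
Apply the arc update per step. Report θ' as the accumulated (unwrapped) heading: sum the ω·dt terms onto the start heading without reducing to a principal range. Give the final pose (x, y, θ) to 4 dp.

(2.2965, 8.2853, -3.9694)

step 1: θ'=-2.0944 (straight) → pose (0.7500, 4.5670, -2.0944)
step 2: θ'=-2.0944 (straight) → pose (2.9375, 8.3558, -2.0944)
step 3: θ'=-3.9694 (R=-0.4000) → pose (2.2965, 8.2853, -3.9694)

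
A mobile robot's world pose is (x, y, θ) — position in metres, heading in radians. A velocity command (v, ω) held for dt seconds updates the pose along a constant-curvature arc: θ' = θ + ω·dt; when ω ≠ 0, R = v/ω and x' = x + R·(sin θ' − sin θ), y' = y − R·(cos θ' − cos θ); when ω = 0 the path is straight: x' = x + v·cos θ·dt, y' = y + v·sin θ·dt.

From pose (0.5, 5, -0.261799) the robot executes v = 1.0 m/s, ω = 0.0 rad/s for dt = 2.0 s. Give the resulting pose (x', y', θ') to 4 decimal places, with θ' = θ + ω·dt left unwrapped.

(2.4319, 4.4824, -0.2618)

θ' = -0.2618 + 0.0·2.0 = -0.2618
ω = 0 → straight: x' = 0.5 + 1.0·cos(-0.2618)·2.0 = 2.4319
y' = 5 + 1.0·sin(-0.2618)·2.0 = 4.4824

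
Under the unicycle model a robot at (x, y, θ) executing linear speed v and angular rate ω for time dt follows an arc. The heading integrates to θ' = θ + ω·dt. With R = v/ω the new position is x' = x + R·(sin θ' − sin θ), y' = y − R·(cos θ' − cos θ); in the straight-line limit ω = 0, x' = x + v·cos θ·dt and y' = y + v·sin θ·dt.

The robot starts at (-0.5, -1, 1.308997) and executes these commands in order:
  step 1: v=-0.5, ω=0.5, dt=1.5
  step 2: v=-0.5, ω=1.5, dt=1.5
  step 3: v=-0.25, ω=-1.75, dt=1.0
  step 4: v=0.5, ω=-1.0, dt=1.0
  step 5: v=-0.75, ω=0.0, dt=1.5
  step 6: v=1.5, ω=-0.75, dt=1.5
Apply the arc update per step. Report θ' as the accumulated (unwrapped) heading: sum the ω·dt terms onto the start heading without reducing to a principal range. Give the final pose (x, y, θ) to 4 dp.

(1.3144, -0.5497, 0.4340)

step 1: θ'=2.0590 (R=-1.0000) → pose (-0.4173, -1.7279, 2.0590)
step 2: θ'=4.3090 (R=-0.3333) → pose (0.1837, -1.7024, 4.3090)
step 3: θ'=2.5590 (R=0.1429) → pose (0.3937, -1.6391, 2.5590)
step 4: θ'=1.5590 (R=-0.5000) → pose (0.1688, -1.2157, 1.5590)
step 5: θ'=1.5590 (straight) → pose (0.1556, -2.3406, 1.5590)
step 6: θ'=0.4340 (R=-2.0000) → pose (1.3144, -0.5497, 0.4340)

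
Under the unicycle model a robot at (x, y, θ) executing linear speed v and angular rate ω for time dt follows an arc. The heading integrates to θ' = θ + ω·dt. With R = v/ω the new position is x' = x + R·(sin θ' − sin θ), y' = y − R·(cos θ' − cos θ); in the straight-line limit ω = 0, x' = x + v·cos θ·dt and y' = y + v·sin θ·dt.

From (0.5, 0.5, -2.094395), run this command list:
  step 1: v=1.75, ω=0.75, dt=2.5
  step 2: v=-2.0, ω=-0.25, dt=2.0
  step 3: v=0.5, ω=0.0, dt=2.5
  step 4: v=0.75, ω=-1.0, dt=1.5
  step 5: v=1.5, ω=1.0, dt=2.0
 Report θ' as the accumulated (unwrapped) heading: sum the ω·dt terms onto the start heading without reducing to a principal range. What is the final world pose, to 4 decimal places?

(0.3953, -5.3645, -0.2194)

step 1: θ'=-0.2194 (R=2.3333) → pose (2.0129, -2.9441, -0.2194)
step 2: θ'=-0.7194 (R=8.0000) → pose (-1.5174, -1.1535, -0.7194)
step 3: θ'=-0.7194 (straight) → pose (-0.5772, -1.9771, -0.7194)
step 4: θ'=-2.2194 (R=-0.7500) → pose (-0.4737, -2.9943, -2.2194)
step 5: θ'=-0.2194 (R=1.5000) → pose (0.3953, -5.3645, -0.2194)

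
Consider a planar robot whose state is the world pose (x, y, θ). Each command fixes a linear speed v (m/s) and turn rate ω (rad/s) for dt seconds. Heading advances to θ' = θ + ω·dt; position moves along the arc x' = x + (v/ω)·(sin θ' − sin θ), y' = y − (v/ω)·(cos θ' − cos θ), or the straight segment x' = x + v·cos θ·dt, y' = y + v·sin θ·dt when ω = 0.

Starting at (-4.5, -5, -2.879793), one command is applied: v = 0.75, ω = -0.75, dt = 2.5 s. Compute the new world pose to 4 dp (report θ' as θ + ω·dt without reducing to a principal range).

(-5.7579, -3.9917, -4.7548)

θ' = -2.8798 + -0.75·2.5 = -4.7548
R = v/ω = 0.75/-0.75 = -1.0000
x' = -4.5 + -1.0000·(sin -4.7548 − sin -2.8798) = -5.7579
y' = -5 − -1.0000·(cos -4.7548 − cos -2.8798) = -3.9917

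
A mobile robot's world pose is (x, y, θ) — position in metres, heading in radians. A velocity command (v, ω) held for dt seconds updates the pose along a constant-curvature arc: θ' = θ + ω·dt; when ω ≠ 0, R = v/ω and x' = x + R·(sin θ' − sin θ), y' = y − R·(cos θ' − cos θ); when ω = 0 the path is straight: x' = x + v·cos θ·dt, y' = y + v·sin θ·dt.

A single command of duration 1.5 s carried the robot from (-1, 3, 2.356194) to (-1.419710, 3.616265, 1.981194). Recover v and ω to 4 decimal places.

Δθ = 1.981194 − 2.356194 = -0.375000
ω = Δθ/dt = -0.375000/1.5 = -0.2500
R = −Δy/(cos θ' − cos θ) = -2.0000
v = R·ω = -2.0000·-0.2500 = 0.5000

v = 0.5000, ω = -0.2500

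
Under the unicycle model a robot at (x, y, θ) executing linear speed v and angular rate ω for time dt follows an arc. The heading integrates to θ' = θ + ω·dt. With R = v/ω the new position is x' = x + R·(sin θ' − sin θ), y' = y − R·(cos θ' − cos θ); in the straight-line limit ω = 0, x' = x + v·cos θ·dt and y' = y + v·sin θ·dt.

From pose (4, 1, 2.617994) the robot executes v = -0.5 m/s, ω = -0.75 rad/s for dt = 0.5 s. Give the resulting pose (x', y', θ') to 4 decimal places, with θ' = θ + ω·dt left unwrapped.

θ' = 2.6180 + -0.75·0.5 = 2.2430
R = v/ω = -0.5/-0.75 = 0.6667
x' = 4 + 0.6667·(sin 2.2430 − sin 2.6180) = 4.1883
y' = 1 − 0.6667·(cos 2.2430 − cos 2.6180) = 0.8378

(4.1883, 0.8378, 2.2430)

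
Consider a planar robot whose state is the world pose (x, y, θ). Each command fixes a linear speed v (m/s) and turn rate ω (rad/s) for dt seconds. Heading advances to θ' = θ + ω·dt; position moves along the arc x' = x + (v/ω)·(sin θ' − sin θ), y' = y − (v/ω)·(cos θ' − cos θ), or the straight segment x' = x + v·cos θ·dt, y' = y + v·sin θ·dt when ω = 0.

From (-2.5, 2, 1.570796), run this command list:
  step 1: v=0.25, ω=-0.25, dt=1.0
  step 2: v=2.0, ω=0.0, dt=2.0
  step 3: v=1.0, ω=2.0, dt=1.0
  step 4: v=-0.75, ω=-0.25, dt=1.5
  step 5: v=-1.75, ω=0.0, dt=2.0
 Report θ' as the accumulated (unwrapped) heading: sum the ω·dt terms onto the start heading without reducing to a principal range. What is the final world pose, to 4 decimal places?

(2.4986, 6.0486, 2.9458)

step 1: θ'=1.3208 (R=-1.0000) → pose (-2.4689, 2.2474, 1.3208)
step 2: θ'=1.3208 (straight) → pose (-1.4793, 6.1231, 1.3208)
step 3: θ'=3.3208 (R=0.5000) → pose (-2.0529, 6.7387, 3.3208)
step 4: θ'=2.9458 (R=3.0000) → pose (-0.9345, 6.7295, 2.9458)
step 5: θ'=2.9458 (straight) → pose (2.4986, 6.0486, 2.9458)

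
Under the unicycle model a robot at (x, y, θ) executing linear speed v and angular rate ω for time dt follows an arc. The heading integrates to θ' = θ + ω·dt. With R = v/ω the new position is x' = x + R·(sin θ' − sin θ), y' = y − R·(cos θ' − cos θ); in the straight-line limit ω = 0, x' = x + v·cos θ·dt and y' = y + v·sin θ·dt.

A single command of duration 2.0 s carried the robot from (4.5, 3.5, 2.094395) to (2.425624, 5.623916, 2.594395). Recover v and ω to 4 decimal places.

Δθ = 2.594395 − 2.094395 = 0.500000
ω = Δθ/dt = 0.500000/2.0 = 0.2500
R = −Δy/(cos θ' − cos θ) = 6.0000
v = R·ω = 6.0000·0.2500 = 1.5000

v = 1.5000, ω = 0.2500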